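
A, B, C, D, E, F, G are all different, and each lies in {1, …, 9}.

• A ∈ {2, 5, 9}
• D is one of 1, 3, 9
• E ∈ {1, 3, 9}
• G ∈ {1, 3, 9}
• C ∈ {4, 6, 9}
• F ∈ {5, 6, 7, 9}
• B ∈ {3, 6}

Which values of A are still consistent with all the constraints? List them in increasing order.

2, 5

D, E, G between them cover only {1, 3, 9} — a naked triple. Remove those values from A, B, C, F.
B must be 6 (only option left). Remove 6 from C, F.
C has just one choice, so C = 4.
No further eliminations apply; A can still be any of 2, 5.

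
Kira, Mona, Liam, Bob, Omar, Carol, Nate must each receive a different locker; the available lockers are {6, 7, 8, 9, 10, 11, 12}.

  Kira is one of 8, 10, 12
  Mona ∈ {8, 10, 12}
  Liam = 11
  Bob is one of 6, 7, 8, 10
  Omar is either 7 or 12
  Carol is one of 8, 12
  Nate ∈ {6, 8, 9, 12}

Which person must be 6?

Liam's domain is down to {11}, so Liam = 11.
Among the 6 still-open variables, 9 fits only Nate (and all 6 values in {6, 7, 8, 9, 10, 12} must be used), so Nate = 9.
Among the 5 still-open variables, 6 fits only Bob (and all 5 values in {6, 7, 8, 10, 12} must be used), so Bob = 6.

Bob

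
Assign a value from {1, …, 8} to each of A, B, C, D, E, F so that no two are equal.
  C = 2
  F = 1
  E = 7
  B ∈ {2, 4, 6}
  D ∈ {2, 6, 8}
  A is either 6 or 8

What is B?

4

C has just one choice, so C = 2. Strike 2 from B, D.
E's domain is down to {7}, so E = 7.
F has just one choice, so F = 1.
The 3 still-open variables draw from only 3 values {4, 6, 8}, so each is used; only B can be 4, hence B = 4.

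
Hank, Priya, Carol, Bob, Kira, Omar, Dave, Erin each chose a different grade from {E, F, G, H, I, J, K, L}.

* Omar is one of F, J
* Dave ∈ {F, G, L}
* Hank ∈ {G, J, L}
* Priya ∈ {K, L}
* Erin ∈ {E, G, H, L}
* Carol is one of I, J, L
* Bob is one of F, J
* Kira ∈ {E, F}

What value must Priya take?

The 8 variables together cover exactly {E, F, G, H, I, J, K, L} — 8 values for 8 variables — and H appears only in Erin's list, so Erin = H.
The 7 still-open variables draw from only 7 values {E, F, G, I, J, K, L}, so each is used; only Kira can be E, hence Kira = E.
The 6 still-open variables together cover exactly {F, G, I, J, K, L} — 6 values for 6 variables — and I appears only in Carol's list, so Carol = I.
The 5 still-open variables together cover exactly {F, G, J, K, L} — 5 values for 5 variables — and K appears only in Priya's list, so Priya = K.

K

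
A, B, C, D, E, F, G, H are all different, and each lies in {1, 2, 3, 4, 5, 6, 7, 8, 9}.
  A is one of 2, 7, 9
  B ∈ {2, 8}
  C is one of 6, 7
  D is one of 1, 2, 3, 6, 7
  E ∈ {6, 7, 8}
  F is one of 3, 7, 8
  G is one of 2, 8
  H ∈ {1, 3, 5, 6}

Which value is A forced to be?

The 8 variables together cover exactly {1, 2, 3, 5, 6, 7, 8, 9} — 8 values for 8 variables — and 5 appears only in H's list, so H = 5.
Among the 7 still-open variables, 1 fits only D (and all 7 values in {1, 2, 3, 6, 7, 8, 9} must be used), so D = 1.
Among the 6 still-open variables, 3 fits only F (and all 6 values in {2, 3, 6, 7, 8, 9} must be used), so F = 3.
The 5 still-open variables draw from only 5 values {2, 6, 7, 8, 9}, so each is used; only A can be 9, hence A = 9.

9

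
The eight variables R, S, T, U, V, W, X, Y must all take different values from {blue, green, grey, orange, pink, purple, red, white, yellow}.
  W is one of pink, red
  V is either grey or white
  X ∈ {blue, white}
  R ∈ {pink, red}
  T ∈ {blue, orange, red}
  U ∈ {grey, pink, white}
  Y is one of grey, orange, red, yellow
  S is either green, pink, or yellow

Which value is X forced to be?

blue

The 8 variables together cover exactly {blue, green, grey, orange, pink, red, white, yellow} — 8 values for 8 variables — and green appears only in S's list, so S = green.
The 7 still-open variables draw from only 7 values {blue, grey, orange, pink, red, white, yellow}, so each is used; only Y can be yellow, hence Y = yellow.
Among the 6 still-open variables, orange fits only T (and all 6 values in {blue, grey, orange, pink, red, white} must be used), so T = orange.
The 5 still-open variables draw from only 5 values {blue, grey, pink, red, white}, so each is used; only X can be blue, hence X = blue.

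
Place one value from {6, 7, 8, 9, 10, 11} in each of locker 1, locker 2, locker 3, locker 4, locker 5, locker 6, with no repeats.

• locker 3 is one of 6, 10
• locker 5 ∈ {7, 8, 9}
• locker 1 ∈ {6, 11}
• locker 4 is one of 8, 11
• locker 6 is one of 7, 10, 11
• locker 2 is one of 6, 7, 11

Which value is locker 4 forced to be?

Among the 6 variables, 9 fits only locker 5 (and all 6 values in {6, 7, 8, 9, 10, 11} must be used), so locker 5 = 9.
The 5 still-open variables together cover exactly {6, 7, 8, 10, 11} — 5 values for 5 variables — and 8 appears only in locker 4's list, so locker 4 = 8.

8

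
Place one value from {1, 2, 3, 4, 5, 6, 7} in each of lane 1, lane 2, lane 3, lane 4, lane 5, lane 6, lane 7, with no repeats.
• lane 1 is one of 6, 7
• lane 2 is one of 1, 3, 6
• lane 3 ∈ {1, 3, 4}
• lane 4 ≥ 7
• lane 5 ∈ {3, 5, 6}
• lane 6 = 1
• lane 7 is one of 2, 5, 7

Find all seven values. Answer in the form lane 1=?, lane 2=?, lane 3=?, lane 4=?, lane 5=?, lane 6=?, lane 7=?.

lane 4's domain is down to {7}, so lane 4 = 7. Strike 7 from lane 1, lane 7.
lane 6 has just one choice, so lane 6 = 1. Remove 1 from lane 2, lane 3.
lane 1's domain is down to {6}, so lane 1 = 6. So lane 2, lane 5 can't be 6.
lane 2's domain is down to {3}, so lane 2 = 3. Strike 3 from lane 3, lane 5.
lane 3 has just one choice, so lane 3 = 4.
lane 5 must be 5 (only option left). So lane 7 can't be 5.
lane 7 has just one choice, so lane 7 = 2.

lane 1=6, lane 2=3, lane 3=4, lane 4=7, lane 5=5, lane 6=1, lane 7=2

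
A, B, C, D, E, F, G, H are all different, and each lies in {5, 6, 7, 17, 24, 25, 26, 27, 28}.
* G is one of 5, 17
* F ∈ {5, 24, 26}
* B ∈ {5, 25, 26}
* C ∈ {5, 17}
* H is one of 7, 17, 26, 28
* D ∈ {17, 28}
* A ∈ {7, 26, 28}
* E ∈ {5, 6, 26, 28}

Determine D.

The 8 variables together cover exactly {5, 6, 7, 17, 24, 25, 26, 28} — 8 values for 8 variables — and 6 appears only in E's list, so E = 6.
The 7 still-open variables draw from only 7 values {5, 7, 17, 24, 25, 26, 28}, so each is used; only F can be 24, hence F = 24.
The 6 still-open variables draw from only 6 values {5, 7, 17, 25, 26, 28}, so each is used; only B can be 25, hence B = 25.
The 2 variables C and G are confined to {5, 17}, which locks those values in; drop them from D, H.
So D = 28.

28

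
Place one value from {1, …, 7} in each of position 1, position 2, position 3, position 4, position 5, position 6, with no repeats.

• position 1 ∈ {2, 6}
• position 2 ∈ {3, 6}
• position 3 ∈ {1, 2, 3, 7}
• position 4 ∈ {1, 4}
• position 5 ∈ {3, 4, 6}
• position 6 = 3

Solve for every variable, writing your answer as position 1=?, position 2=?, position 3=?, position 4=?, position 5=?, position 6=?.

position 6 must be 3 (only option left). So position 2, position 3, position 5 can't be 3.
position 2 must be 6 (only option left). Strike 6 from position 1, position 5.
position 5 has just one choice, so position 5 = 4. Remove 4 from position 4.
That leaves position 1 = 2. Strike 2 from position 3.
position 4's domain is down to {1}, so position 4 = 1. Eliminate 1 elsewhere: position 3.
That leaves position 3 = 7.

position 1=2, position 2=6, position 3=7, position 4=1, position 5=4, position 6=3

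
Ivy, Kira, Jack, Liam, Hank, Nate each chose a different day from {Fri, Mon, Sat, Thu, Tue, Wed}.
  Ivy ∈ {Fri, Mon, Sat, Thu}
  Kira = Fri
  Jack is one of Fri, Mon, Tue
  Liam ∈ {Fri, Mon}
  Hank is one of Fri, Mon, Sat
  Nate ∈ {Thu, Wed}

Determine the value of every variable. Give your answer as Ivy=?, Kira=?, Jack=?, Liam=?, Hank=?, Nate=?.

Ivy=Thu, Kira=Fri, Jack=Tue, Liam=Mon, Hank=Sat, Nate=Wed

Kira's domain is down to {Fri}, so Kira = Fri. Eliminate Fri elsewhere: Ivy, Jack, Liam, Hank.
Liam's domain is down to {Mon}, so Liam = Mon. Remove Mon from Ivy, Jack, Hank.
That leaves Hank = Sat. So Ivy can't be Sat.
Ivy has just one choice, so Ivy = Thu. Eliminate Thu elsewhere: Nate.
Jack has just one choice, so Jack = Tue.
Nate has just one choice, so Nate = Wed.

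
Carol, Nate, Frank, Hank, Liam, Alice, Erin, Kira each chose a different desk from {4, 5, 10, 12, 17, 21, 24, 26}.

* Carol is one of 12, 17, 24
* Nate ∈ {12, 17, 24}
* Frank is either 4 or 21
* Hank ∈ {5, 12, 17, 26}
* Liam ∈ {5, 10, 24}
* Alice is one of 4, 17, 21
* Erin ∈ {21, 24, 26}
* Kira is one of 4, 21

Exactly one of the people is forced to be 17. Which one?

The 8 variables together cover exactly {4, 5, 10, 12, 17, 21, 24, 26} — 8 values for 8 variables — and 10 appears only in Liam's list, so Liam = 10.
The 7 still-open variables draw from only 7 values {4, 5, 12, 17, 21, 24, 26}, so each is used; only Hank can be 5, hence Hank = 5.
The 6 still-open variables together cover exactly {4, 12, 17, 21, 24, 26} — 6 values for 6 variables — and 26 appears only in Erin's list, so Erin = 26.
Frank and Kira share exactly the 2 values {4, 21}; by pigeonhole those values go to them, so strike 4, 21 from Alice.
So 17 goes to Alice.

Alice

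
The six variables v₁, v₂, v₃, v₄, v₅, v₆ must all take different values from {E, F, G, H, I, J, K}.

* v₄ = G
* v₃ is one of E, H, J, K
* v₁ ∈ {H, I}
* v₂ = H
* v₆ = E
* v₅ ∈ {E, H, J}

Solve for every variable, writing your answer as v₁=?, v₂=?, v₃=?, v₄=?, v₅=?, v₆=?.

v₂'s domain is down to {H}, so v₂ = H. So v₁, v₃, v₅ can't be H.
That leaves v₄ = G.
That leaves v₆ = E. Remove E from v₃, v₅.
v₁ must be I (only option left).
v₅'s domain is down to {J}, so v₅ = J. So v₃ can't be J.
v₃ must be K (only option left).

v₁=I, v₂=H, v₃=K, v₄=G, v₅=J, v₆=E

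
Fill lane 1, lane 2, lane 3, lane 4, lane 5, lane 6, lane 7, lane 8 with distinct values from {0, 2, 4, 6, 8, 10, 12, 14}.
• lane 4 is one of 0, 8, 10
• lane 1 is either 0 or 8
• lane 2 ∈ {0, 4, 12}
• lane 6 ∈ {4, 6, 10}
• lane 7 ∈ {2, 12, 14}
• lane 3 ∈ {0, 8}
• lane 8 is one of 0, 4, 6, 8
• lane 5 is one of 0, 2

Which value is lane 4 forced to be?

10

The 8 variables together cover exactly {0, 2, 4, 6, 8, 10, 12, 14} — 8 values for 8 variables — and 14 appears only in lane 7's list, so lane 7 = 14.
The 7 still-open variables draw from only 7 values {0, 2, 4, 6, 8, 10, 12}, so each is used; only lane 5 can be 2, hence lane 5 = 2.
The 6 still-open variables draw from only 6 values {0, 4, 6, 8, 10, 12}, so each is used; only lane 2 can be 12, hence lane 2 = 12.
lane 1 and lane 3 between them cover only {0, 8} — a naked pair. Remove those values from lane 4, lane 8.
So lane 4 = 10.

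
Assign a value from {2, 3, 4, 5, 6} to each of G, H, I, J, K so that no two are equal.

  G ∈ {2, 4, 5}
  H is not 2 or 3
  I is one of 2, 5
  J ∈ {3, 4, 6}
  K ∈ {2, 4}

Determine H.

The 5 variables together cover exactly {2, 3, 4, 5, 6} — 5 values for 5 variables — and 3 appears only in J's list, so J = 3.
The 4 still-open variables draw from only 4 values {2, 4, 5, 6}, so each is used; only H can be 6, hence H = 6.

6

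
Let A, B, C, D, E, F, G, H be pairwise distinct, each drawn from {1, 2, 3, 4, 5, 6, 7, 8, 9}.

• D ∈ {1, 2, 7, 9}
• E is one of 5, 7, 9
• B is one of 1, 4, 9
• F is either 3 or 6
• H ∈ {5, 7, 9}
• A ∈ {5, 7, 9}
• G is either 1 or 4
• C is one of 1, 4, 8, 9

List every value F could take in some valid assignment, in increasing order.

3, 6

The 3 variables A, E, H are confined to {5, 7, 9}, which locks those values in; drop them from B, C, D.
B and G between them cover only {1, 4} — a naked pair. Remove those values from C, D.
C has just one choice, so C = 8.
That leaves D = 2.
No further eliminations apply; F can still be any of 3, 6.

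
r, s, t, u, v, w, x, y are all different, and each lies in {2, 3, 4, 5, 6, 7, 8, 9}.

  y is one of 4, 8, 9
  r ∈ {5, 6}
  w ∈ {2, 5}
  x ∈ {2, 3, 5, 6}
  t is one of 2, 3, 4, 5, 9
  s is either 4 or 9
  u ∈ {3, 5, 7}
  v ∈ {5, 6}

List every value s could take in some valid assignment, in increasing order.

4, 9

Among the 8 variables, 7 fits only u (and all 8 values in {2, 3, 4, 5, 6, 7, 8, 9} must be used), so u = 7.
The 7 still-open variables draw from only 7 values {2, 3, 4, 5, 6, 8, 9}, so each is used; only y can be 8, hence y = 8.
The 2 variables r and v are confined to {5, 6}, which locks those values in; drop them from t, w, x.
w must be 2 (only option left). Remove 2 from t, x.
x has just one choice, so x = 3. Eliminate 3 elsewhere: t.
No further eliminations apply; s can still be any of 4, 9.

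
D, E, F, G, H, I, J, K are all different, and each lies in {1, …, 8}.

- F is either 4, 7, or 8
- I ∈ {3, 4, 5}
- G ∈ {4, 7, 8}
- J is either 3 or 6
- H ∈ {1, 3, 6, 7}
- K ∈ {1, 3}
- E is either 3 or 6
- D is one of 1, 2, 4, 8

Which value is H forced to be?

The 8 variables draw from only 8 values {1, 2, 3, 4, 5, 6, 7, 8}, so each is used; only D can be 2, hence D = 2.
The 7 still-open variables draw from only 7 values {1, 3, 4, 5, 6, 7, 8}, so each is used; only I can be 5, hence I = 5.
E and J between them cover only {3, 6} — a naked pair. Remove those values from H, K.
That leaves K = 1. So H can't be 1.
So H = 7.

7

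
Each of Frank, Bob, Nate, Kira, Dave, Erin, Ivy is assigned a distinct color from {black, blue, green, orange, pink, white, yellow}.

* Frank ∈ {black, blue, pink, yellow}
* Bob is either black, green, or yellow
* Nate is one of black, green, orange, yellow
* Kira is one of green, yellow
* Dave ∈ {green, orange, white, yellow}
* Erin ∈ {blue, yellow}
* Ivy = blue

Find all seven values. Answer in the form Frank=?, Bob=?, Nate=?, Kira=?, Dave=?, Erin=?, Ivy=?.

Frank=pink, Bob=black, Nate=orange, Kira=green, Dave=white, Erin=yellow, Ivy=blue

Ivy's domain is down to {blue}, so Ivy = blue. Eliminate blue elsewhere: Frank, Erin.
Erin must be yellow (only option left). Remove yellow from Frank, Bob, Nate, Kira, Dave.
Kira's domain is down to {green}, so Kira = green. Eliminate green elsewhere: Bob, Nate, Dave.
Bob has just one choice, so Bob = black. Eliminate black elsewhere: Frank, Nate.
Nate has just one choice, so Nate = orange. Remove orange from Dave.
That leaves Dave = white.
Frank must be pink (only option left).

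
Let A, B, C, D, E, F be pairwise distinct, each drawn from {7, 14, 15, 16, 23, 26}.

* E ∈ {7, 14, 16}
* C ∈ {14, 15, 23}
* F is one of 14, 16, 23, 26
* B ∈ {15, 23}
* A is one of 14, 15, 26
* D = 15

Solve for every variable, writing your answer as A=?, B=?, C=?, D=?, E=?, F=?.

D has just one choice, so D = 15. Strike 15 from A, B, C.
B has just one choice, so B = 23. Remove 23 from C, F.
C has just one choice, so C = 14. Eliminate 14 elsewhere: A, E, F.
A's domain is down to {26}, so A = 26. So F can't be 26.
That leaves F = 16. Eliminate 16 elsewhere: E.
E has just one choice, so E = 7.

A=26, B=23, C=14, D=15, E=7, F=16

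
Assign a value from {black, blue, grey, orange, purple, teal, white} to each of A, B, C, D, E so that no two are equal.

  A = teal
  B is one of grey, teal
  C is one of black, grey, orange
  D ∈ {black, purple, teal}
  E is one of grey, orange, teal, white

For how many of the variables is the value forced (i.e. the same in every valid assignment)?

2

A has just one choice, so A = teal. Eliminate teal elsewhere: B, D, E.
That leaves B = grey. So C, E can't be grey.
Determined: A=teal, B=grey. The other variables each still have more than one consistent value. That makes 2.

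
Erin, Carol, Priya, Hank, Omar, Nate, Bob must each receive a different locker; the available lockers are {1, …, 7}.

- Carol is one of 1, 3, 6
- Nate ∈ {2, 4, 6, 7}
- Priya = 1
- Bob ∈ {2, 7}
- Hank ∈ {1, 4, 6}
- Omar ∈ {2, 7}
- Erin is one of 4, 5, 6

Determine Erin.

5

Priya has just one choice, so Priya = 1. Remove 1 from Carol, Hank.
Among the 6 still-open variables, 3 fits only Carol (and all 6 values in {2, 3, 4, 5, 6, 7} must be used), so Carol = 3.
The 5 still-open variables together cover exactly {2, 4, 5, 6, 7} — 5 values for 5 variables — and 5 appears only in Erin's list, so Erin = 5.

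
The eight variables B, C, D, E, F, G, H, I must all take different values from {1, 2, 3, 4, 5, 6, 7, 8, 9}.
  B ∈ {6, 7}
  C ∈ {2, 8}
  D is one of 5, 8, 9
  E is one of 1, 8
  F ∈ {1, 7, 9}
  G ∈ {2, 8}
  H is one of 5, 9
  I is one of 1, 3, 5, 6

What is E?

The 8 variables draw from only 8 values {1, 2, 3, 5, 6, 7, 8, 9}, so each is used; only I can be 3, hence I = 3.
Among the 7 still-open variables, 6 fits only B (and all 7 values in {1, 2, 5, 6, 7, 8, 9} must be used), so B = 6.
Among the 6 still-open variables, 7 fits only F (and all 6 values in {1, 2, 5, 7, 8, 9} must be used), so F = 7.
The 5 still-open variables together cover exactly {1, 2, 5, 8, 9} — 5 values for 5 variables — and 1 appears only in E's list, so E = 1.

1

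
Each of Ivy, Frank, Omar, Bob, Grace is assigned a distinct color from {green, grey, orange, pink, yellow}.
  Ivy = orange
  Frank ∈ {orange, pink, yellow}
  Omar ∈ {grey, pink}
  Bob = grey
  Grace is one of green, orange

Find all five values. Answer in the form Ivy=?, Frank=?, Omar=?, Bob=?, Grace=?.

Ivy=orange, Frank=yellow, Omar=pink, Bob=grey, Grace=green

Ivy has just one choice, so Ivy = orange. Remove orange from Frank, Grace.
That leaves Bob = grey. Strike grey from Omar.
That leaves Grace = green.
That leaves Omar = pink. Eliminate pink elsewhere: Frank.
That leaves Frank = yellow.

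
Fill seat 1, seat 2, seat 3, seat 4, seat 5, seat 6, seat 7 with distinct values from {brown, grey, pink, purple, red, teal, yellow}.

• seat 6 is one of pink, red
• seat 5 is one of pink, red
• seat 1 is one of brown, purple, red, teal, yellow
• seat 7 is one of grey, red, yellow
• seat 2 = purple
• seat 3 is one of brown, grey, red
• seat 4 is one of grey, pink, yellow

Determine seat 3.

brown

seat 2 must be purple (only option left). Strike purple from seat 1.
Among the 6 still-open variables, teal fits only seat 1 (and all 6 values in {brown, grey, pink, red, teal, yellow} must be used), so seat 1 = teal.
The 5 still-open variables draw from only 5 values {brown, grey, pink, red, yellow}, so each is used; only seat 3 can be brown, hence seat 3 = brown.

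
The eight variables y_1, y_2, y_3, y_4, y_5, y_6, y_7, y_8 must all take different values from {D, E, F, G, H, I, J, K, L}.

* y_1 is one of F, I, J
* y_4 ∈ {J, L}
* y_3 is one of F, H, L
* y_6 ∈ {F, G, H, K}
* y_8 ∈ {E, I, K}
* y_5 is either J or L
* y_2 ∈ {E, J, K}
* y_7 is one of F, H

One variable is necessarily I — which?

Among the 8 variables, G fits only y_6 (and all 8 values in {E, F, G, H, I, J, K, L} must be used), so y_6 = G.
The 2 variables y_4 and y_5 are confined to {J, L}, which locks those values in; drop them from y_1, y_2, y_3.
y_3 and y_7 between them cover only {F, H} — a naked pair. Remove those values from y_1.
So I goes to y_1.

y_1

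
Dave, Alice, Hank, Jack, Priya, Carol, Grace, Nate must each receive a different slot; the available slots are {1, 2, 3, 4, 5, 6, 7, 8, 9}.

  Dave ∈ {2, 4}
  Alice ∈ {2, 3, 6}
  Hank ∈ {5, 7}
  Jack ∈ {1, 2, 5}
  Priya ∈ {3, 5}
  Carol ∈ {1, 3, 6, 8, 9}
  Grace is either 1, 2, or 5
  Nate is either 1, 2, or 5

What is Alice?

6

The 3 variables Jack, Grace, Nate are confined to {1, 2, 5}, which locks those values in; drop them from Dave, Alice, Hank, Priya, Carol.
Dave has just one choice, so Dave = 4.
Hank has just one choice, so Hank = 7.
Priya has just one choice, so Priya = 3. So Alice, Carol can't be 3.
So Alice = 6.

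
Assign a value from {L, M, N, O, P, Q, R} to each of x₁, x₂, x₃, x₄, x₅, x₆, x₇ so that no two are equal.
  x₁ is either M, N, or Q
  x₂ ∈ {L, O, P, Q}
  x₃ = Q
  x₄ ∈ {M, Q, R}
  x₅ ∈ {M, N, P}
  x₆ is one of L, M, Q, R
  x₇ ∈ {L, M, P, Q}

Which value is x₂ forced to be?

x₃ has just one choice, so x₃ = Q. So x₁, x₂, x₄, x₆, x₇ can't be Q.
Among the 6 still-open variables, O fits only x₂ (and all 6 values in {L, M, N, O, P, R} must be used), so x₂ = O.

O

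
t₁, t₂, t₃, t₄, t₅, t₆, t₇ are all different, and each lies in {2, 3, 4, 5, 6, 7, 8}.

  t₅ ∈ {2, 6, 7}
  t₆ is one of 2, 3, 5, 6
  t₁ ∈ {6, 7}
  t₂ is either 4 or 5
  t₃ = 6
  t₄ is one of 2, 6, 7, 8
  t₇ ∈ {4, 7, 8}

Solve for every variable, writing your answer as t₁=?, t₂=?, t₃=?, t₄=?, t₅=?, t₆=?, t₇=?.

t₃ must be 6 (only option left). Remove 6 from t₁, t₄, t₅, t₆.
That leaves t₁ = 7. So t₄, t₅, t₇ can't be 7.
t₅'s domain is down to {2}, so t₅ = 2. Eliminate 2 elsewhere: t₄, t₆.
That leaves t₄ = 8. Remove 8 from t₇.
t₇ must be 4 (only option left). Strike 4 from t₂.
That leaves t₂ = 5. Strike 5 from t₆.
t₆'s domain is down to {3}, so t₆ = 3.

t₁=7, t₂=5, t₃=6, t₄=8, t₅=2, t₆=3, t₇=4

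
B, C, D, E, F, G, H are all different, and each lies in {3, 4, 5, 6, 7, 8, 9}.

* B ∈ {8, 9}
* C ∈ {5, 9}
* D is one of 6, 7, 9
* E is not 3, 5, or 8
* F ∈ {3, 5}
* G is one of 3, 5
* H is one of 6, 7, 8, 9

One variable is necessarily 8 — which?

B

The 7 variables draw from only 7 values {3, 4, 5, 6, 7, 8, 9}, so each is used; only E can be 4, hence E = 4.
The 2 variables F and G are confined to {3, 5}, which locks those values in; drop them from C.
That leaves C = 9. Eliminate 9 elsewhere: B, D, H.
So 8 goes to B.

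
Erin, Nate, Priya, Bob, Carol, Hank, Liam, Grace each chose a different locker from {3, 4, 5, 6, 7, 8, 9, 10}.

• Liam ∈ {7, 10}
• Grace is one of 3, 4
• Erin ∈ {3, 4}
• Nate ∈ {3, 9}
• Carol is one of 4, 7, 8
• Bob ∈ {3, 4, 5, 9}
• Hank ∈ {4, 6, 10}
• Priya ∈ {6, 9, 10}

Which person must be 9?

Nate

The 8 variables draw from only 8 values {3, 4, 5, 6, 7, 8, 9, 10}, so each is used; only Bob can be 5, hence Bob = 5.
The 7 still-open variables draw from only 7 values {3, 4, 6, 7, 8, 9, 10}, so each is used; only Carol can be 8, hence Carol = 8.
Among the 6 still-open variables, 7 fits only Liam (and all 6 values in {3, 4, 6, 7, 9, 10} must be used), so Liam = 7.
The 2 variables Erin and Grace are confined to {3, 4}, which locks those values in; drop them from Nate, Hank.
So 9 goes to Nate.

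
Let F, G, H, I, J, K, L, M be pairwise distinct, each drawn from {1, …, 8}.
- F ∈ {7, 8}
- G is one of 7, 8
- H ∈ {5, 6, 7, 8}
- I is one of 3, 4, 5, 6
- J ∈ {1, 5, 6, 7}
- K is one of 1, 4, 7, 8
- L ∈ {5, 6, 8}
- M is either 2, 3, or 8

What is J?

1

The 8 variables together cover exactly {1, 2, 3, 4, 5, 6, 7, 8} — 8 values for 8 variables — and 2 appears only in M's list, so M = 2.
The 7 still-open variables draw from only 7 values {1, 3, 4, 5, 6, 7, 8}, so each is used; only I can be 3, hence I = 3.
The 6 still-open variables draw from only 6 values {1, 4, 5, 6, 7, 8}, so each is used; only K can be 4, hence K = 4.
The 5 still-open variables together cover exactly {1, 5, 6, 7, 8} — 5 values for 5 variables — and 1 appears only in J's list, so J = 1.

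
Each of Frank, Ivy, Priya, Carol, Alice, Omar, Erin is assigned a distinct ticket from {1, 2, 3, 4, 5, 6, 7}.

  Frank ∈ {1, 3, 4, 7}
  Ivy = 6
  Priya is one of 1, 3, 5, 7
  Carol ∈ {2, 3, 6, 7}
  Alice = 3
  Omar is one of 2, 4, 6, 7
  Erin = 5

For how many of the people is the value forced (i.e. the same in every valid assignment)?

Ivy has just one choice, so Ivy = 6. Eliminate 6 elsewhere: Carol, Omar.
Alice has just one choice, so Alice = 3. So Frank, Priya, Carol can't be 3.
That leaves Erin = 5. So Priya can't be 5.
Determined: Ivy=6, Alice=3, Erin=5. The other people each still have more than one consistent value. That makes 3.

3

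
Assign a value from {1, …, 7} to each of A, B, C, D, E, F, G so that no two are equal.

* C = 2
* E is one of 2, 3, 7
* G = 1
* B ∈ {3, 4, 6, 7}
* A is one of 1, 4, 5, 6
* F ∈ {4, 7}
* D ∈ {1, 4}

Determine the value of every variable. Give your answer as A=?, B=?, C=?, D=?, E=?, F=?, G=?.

A=5, B=6, C=2, D=4, E=3, F=7, G=1

C must be 2 (only option left). So E can't be 2.
That leaves G = 1. Remove 1 from A, D.
D must be 4 (only option left). Strike 4 from A, B, F.
That leaves F = 7. Remove 7 from B, E.
That leaves E = 3. So B can't be 3.
B's domain is down to {6}, so B = 6. Strike 6 from A.
A's domain is down to {5}, so A = 5.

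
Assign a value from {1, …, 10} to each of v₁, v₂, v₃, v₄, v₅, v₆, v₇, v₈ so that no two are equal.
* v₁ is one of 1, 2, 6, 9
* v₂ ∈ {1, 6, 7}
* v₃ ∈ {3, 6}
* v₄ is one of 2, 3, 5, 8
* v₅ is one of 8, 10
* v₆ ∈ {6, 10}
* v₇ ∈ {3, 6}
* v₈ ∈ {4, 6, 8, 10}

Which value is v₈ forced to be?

The 2 variables v₃ and v₇ are confined to {3, 6}, which locks those values in; drop them from v₁, v₂, v₄, v₆, v₈.
That leaves v₆ = 10. Eliminate 10 elsewhere: v₅, v₈.
v₅ has just one choice, so v₅ = 8. Remove 8 from v₄, v₈.
So v₈ = 4.

4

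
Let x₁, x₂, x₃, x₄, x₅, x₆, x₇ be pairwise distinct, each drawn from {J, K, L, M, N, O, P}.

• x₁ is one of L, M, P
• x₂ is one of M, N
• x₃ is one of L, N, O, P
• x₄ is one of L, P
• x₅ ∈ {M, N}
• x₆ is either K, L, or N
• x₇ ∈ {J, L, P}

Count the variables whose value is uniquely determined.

The 7 variables draw from only 7 values {J, K, L, M, N, O, P}, so each is used; only x₇ can be J, hence x₇ = J.
The 6 still-open variables draw from only 6 values {K, L, M, N, O, P}, so each is used; only x₆ can be K, hence x₆ = K.
The 5 still-open variables draw from only 5 values {L, M, N, O, P}, so each is used; only x₃ can be O, hence x₃ = O.
x₂ and x₅ share exactly the 2 values {M, N}; by pigeonhole those values go to them, so strike M, N from x₁.
Determined: x₃=O, x₆=K, x₇=J. The other variables each still have more than one consistent value. That makes 3.

3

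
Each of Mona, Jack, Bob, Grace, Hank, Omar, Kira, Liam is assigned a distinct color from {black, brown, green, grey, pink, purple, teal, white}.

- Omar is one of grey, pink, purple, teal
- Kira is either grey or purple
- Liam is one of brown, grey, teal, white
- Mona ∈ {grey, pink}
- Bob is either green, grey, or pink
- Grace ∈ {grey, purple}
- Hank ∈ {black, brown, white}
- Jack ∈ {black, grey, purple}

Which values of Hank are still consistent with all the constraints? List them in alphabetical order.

brown, white

Among the 8 variables, green fits only Bob (and all 8 values in {black, brown, green, grey, pink, purple, teal, white} must be used), so Bob = green.
The 2 variables Grace and Kira are confined to {grey, purple}, which locks those values in; drop them from Mona, Jack, Omar, Liam.
Mona's domain is down to {pink}, so Mona = pink. Remove pink from Omar.
Jack's domain is down to {black}, so Jack = black. Strike black from Hank.
That leaves Omar = teal. Strike teal from Liam.
No further eliminations apply; Hank can still be any of brown, white.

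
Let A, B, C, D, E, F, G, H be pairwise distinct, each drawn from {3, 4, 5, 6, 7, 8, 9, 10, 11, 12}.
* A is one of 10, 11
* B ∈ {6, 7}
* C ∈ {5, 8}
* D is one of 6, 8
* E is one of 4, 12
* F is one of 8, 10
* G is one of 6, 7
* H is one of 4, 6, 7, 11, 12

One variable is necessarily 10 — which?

Among the 8 variables, 5 fits only C (and all 8 values in {4, 5, 6, 7, 8, 10, 11, 12} must be used), so C = 5.
B and G between them cover only {6, 7} — a naked pair. Remove those values from D, H.
That leaves D = 8. Eliminate 8 elsewhere: F.
So 10 goes to F.

F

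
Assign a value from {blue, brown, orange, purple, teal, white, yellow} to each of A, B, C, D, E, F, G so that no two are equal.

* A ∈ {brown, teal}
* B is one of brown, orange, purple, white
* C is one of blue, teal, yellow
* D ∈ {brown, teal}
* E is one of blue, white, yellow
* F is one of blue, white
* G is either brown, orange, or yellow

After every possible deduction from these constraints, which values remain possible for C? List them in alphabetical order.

blue, yellow

Among the 7 variables, purple fits only B (and all 7 values in {blue, brown, orange, purple, teal, white, yellow} must be used), so B = purple.
The 6 still-open variables draw from only 6 values {blue, brown, orange, teal, white, yellow}, so each is used; only G can be orange, hence G = orange.
A and D share exactly the 2 values {brown, teal}; by pigeonhole those values go to them, so strike brown, teal from C.
No further eliminations apply; C can still be any of blue, yellow.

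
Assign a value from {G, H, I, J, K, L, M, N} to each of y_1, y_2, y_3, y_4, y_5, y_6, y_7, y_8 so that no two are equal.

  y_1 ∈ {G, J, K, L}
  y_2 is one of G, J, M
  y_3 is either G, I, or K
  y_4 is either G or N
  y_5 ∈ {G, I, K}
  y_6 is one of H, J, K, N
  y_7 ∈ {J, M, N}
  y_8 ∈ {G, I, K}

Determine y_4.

N

The 8 variables draw from only 8 values {G, H, I, J, K, L, M, N}, so each is used; only y_6 can be H, hence y_6 = H.
The 7 still-open variables together cover exactly {G, I, J, K, L, M, N} — 7 values for 7 variables — and L appears only in y_1's list, so y_1 = L.
The 3 variables y_3, y_5, y_8 are confined to {G, I, K}, which locks those values in; drop them from y_2, y_4.
So y_4 = N.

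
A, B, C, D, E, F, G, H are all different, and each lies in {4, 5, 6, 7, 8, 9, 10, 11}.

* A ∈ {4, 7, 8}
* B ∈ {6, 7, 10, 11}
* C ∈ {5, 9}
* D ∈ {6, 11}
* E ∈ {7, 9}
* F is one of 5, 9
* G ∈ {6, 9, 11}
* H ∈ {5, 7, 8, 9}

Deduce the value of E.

The 8 variables draw from only 8 values {4, 5, 6, 7, 8, 9, 10, 11}, so each is used; only A can be 4, hence A = 4.
The 7 still-open variables together cover exactly {5, 6, 7, 8, 9, 10, 11} — 7 values for 7 variables — and 8 appears only in H's list, so H = 8.
The 6 still-open variables together cover exactly {5, 6, 7, 9, 10, 11} — 6 values for 6 variables — and 10 appears only in B's list, so B = 10.
The 5 still-open variables draw from only 5 values {5, 6, 7, 9, 11}, so each is used; only E can be 7, hence E = 7.

7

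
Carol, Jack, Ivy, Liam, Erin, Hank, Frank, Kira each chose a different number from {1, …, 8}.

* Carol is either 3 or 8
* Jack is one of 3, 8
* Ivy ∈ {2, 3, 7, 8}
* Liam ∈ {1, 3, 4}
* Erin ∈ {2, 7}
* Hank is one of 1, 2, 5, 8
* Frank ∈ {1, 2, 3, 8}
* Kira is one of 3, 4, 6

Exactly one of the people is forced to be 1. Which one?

The 8 variables draw from only 8 values {1, 2, 3, 4, 5, 6, 7, 8}, so each is used; only Hank can be 5, hence Hank = 5.
Among the 7 still-open variables, 6 fits only Kira (and all 7 values in {1, 2, 3, 4, 6, 7, 8} must be used), so Kira = 6.
The 6 still-open variables draw from only 6 values {1, 2, 3, 4, 7, 8}, so each is used; only Liam can be 4, hence Liam = 4.
The 5 still-open variables draw from only 5 values {1, 2, 3, 7, 8}, so each is used; only Frank can be 1, hence Frank = 1.

Frank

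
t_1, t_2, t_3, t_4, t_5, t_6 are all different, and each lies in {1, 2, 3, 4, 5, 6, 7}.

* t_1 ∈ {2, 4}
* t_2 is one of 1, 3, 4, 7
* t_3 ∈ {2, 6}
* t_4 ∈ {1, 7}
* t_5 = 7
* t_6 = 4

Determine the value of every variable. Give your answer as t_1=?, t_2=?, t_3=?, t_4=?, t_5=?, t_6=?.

t_1=2, t_2=3, t_3=6, t_4=1, t_5=7, t_6=4

t_5's domain is down to {7}, so t_5 = 7. Strike 7 from t_2, t_4.
t_6 has just one choice, so t_6 = 4. Remove 4 from t_1, t_2.
t_1 has just one choice, so t_1 = 2. Remove 2 from t_3.
t_3 has just one choice, so t_3 = 6.
t_4 has just one choice, so t_4 = 1. So t_2 can't be 1.
t_2 has just one choice, so t_2 = 3.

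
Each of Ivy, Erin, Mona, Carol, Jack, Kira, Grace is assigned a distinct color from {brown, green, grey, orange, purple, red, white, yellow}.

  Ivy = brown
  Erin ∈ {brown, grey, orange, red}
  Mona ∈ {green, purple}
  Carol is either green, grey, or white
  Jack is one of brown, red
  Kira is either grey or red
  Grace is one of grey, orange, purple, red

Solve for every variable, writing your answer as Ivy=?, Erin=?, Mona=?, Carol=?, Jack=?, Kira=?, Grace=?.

Ivy's domain is down to {brown}, so Ivy = brown. So Erin, Jack can't be brown.
Jack has just one choice, so Jack = red. Strike red from Erin, Kira, Grace.
That leaves Kira = grey. Eliminate grey elsewhere: Erin, Carol, Grace.
Erin must be orange (only option left). Strike orange from Grace.
Grace must be purple (only option left). Eliminate purple elsewhere: Mona.
Mona must be green (only option left). Remove green from Carol.
Carol must be white (only option left).

Ivy=brown, Erin=orange, Mona=green, Carol=white, Jack=red, Kira=grey, Grace=purple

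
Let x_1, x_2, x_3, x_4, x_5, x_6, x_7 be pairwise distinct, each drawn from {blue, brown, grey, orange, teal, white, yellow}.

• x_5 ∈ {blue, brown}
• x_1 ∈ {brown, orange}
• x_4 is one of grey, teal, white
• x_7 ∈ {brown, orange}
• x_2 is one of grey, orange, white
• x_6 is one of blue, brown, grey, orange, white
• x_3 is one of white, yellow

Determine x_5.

The 7 variables together cover exactly {blue, brown, grey, orange, teal, white, yellow} — 7 values for 7 variables — and teal appears only in x_4's list, so x_4 = teal.
The 6 still-open variables together cover exactly {blue, brown, grey, orange, white, yellow} — 6 values for 6 variables — and yellow appears only in x_3's list, so x_3 = yellow.
The 2 variables x_1 and x_7 are confined to {brown, orange}, which locks those values in; drop them from x_2, x_5, x_6.
So x_5 = blue.

blue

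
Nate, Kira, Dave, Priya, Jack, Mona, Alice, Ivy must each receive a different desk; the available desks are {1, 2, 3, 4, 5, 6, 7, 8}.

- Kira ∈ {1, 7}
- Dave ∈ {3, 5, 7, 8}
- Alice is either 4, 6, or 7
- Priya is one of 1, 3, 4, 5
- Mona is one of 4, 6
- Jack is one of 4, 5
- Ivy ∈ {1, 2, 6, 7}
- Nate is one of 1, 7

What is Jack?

5

The 8 variables draw from only 8 values {1, 2, 3, 4, 5, 6, 7, 8}, so each is used; only Ivy can be 2, hence Ivy = 2.
The 7 still-open variables draw from only 7 values {1, 3, 4, 5, 6, 7, 8}, so each is used; only Dave can be 8, hence Dave = 8.
The 6 still-open variables draw from only 6 values {1, 3, 4, 5, 6, 7}, so each is used; only Priya can be 3, hence Priya = 3.
The 5 still-open variables draw from only 5 values {1, 4, 5, 6, 7}, so each is used; only Jack can be 5, hence Jack = 5.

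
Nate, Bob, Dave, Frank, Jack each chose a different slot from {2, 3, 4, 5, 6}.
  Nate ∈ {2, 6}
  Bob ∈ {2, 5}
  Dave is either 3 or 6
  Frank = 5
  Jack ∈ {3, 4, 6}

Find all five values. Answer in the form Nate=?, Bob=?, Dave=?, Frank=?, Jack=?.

Frank's domain is down to {5}, so Frank = 5. Remove 5 from Bob.
Bob must be 2 (only option left). Remove 2 from Nate.
Nate must be 6 (only option left). Remove 6 from Dave, Jack.
That leaves Dave = 3. Eliminate 3 elsewhere: Jack.
Jack's domain is down to {4}, so Jack = 4.

Nate=6, Bob=2, Dave=3, Frank=5, Jack=4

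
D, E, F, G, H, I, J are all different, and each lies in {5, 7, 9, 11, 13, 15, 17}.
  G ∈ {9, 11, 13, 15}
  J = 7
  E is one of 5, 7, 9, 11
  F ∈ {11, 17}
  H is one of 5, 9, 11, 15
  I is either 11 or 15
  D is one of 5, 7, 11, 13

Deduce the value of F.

17

J has just one choice, so J = 7. So D, E can't be 7.
The 6 still-open variables together cover exactly {5, 9, 11, 13, 15, 17} — 6 values for 6 variables — and 17 appears only in F's list, so F = 17.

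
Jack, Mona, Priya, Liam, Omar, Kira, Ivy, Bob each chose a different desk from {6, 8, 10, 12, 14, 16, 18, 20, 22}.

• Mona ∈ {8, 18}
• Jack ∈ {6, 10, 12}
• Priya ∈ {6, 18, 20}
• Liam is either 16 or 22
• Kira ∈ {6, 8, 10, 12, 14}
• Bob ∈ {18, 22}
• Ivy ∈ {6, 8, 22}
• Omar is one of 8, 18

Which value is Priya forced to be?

20

The 2 variables Mona and Omar are confined to {8, 18}, which locks those values in; drop them from Priya, Kira, Ivy, Bob.
That leaves Bob = 22. Eliminate 22 elsewhere: Liam, Ivy.
Liam's domain is down to {16}, so Liam = 16.
Ivy has just one choice, so Ivy = 6. Eliminate 6 elsewhere: Jack, Priya, Kira.
So Priya = 20.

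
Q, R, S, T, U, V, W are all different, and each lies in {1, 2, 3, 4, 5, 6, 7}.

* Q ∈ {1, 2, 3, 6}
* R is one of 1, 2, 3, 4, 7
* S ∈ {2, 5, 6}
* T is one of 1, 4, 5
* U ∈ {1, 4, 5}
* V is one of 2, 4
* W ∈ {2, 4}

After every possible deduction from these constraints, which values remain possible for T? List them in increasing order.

1, 5

The 7 variables together cover exactly {1, 2, 3, 4, 5, 6, 7} — 7 values for 7 variables — and 7 appears only in R's list, so R = 7.
The 6 still-open variables together cover exactly {1, 2, 3, 4, 5, 6} — 6 values for 6 variables — and 3 appears only in Q's list, so Q = 3.
The 5 still-open variables together cover exactly {1, 2, 4, 5, 6} — 5 values for 5 variables — and 6 appears only in S's list, so S = 6.
The 2 variables V and W are confined to {2, 4}, which locks those values in; drop them from T, U.
No further eliminations apply; T can still be any of 1, 5.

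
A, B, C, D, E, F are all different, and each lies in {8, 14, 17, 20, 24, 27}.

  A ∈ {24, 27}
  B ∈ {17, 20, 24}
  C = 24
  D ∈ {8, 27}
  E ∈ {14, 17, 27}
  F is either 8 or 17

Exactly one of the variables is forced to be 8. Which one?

D

C must be 24 (only option left). Strike 24 from A, B.
That leaves A = 27. Strike 27 from D, E.
So 8 goes to D.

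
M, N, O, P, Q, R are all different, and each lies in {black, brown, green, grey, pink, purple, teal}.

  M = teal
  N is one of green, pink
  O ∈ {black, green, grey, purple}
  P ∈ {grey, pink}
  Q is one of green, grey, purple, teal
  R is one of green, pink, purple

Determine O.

black

M has just one choice, so M = teal. So Q can't be teal.
Among the 5 still-open variables, black fits only O (and all 5 values in {black, green, grey, pink, purple} must be used), so O = black.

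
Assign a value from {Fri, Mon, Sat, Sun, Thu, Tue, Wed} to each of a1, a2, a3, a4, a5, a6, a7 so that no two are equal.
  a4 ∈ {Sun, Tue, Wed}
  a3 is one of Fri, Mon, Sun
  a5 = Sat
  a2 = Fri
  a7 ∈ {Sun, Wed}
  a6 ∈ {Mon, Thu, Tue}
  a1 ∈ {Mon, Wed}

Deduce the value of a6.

Thu

a2 must be Fri (only option left). Strike Fri from a3.
a5's domain is down to {Sat}, so a5 = Sat.
The 5 still-open variables together cover exactly {Mon, Sun, Thu, Tue, Wed} — 5 values for 5 variables — and Thu appears only in a6's list, so a6 = Thu.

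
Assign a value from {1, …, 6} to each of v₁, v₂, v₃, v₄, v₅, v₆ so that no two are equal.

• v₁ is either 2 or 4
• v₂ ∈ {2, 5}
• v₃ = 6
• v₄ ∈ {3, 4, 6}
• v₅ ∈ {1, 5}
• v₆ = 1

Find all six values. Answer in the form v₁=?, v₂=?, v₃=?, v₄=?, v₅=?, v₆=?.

v₁=4, v₂=2, v₃=6, v₄=3, v₅=5, v₆=1

v₃ must be 6 (only option left). Remove 6 from v₄.
v₆'s domain is down to {1}, so v₆ = 1. So v₅ can't be 1.
That leaves v₅ = 5. Remove 5 from v₂.
v₂ must be 2 (only option left). Remove 2 from v₁.
v₁ must be 4 (only option left). Remove 4 from v₄.
That leaves v₄ = 3.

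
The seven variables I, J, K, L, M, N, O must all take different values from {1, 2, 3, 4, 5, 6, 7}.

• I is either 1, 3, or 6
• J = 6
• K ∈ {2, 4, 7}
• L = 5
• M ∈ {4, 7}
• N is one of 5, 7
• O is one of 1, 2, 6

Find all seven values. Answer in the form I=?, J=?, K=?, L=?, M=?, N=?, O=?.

J's domain is down to {6}, so J = 6. So I, O can't be 6.
L has just one choice, so L = 5. Strike 5 from N.
N must be 7 (only option left). Strike 7 from K, M.
M must be 4 (only option left). Eliminate 4 elsewhere: K.
K's domain is down to {2}, so K = 2. So O can't be 2.
O has just one choice, so O = 1. Remove 1 from I.
I's domain is down to {3}, so I = 3.

I=3, J=6, K=2, L=5, M=4, N=7, O=1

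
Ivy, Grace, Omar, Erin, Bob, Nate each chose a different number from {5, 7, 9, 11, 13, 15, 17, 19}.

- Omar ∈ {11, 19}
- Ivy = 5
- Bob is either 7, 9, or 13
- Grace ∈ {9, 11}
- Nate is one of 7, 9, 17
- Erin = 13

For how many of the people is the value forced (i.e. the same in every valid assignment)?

2

Ivy must be 5 (only option left).
Erin must be 13 (only option left). Remove 13 from Bob.
Determined: Ivy=5, Erin=13. The other people each still have more than one consistent value. That makes 2.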